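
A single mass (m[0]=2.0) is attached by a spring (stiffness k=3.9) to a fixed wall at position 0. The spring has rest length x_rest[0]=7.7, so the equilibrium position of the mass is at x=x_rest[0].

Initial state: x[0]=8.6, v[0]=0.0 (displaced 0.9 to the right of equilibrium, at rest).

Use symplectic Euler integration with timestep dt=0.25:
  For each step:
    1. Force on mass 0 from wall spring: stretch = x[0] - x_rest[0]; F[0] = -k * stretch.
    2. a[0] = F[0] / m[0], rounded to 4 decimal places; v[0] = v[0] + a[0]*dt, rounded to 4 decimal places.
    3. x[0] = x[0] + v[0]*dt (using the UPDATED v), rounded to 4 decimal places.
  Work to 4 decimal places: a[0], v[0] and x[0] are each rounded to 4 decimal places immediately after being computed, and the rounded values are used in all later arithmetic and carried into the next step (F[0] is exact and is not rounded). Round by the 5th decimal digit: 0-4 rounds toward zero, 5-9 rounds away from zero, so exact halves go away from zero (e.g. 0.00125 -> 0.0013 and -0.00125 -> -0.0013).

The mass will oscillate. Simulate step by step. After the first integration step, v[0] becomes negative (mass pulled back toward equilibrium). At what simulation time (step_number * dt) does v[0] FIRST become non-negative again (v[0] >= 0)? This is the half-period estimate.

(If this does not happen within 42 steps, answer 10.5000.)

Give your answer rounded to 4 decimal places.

Answer: 2.2500

Derivation:
Step 0: x=[8.6000] v=[0.0000]
Step 1: x=[8.4903] v=[-0.4388]
Step 2: x=[8.2843] v=[-0.8241]
Step 3: x=[8.0071] v=[-1.1090]
Step 4: x=[7.6924] v=[-1.2587]
Step 5: x=[7.3787] v=[-1.2550]
Step 6: x=[7.1041] v=[-1.0984]
Step 7: x=[6.9021] v=[-0.8079]
Step 8: x=[6.7974] v=[-0.4189]
Step 9: x=[6.8027] v=[0.0211]
First v>=0 after going negative at step 9, time=2.2500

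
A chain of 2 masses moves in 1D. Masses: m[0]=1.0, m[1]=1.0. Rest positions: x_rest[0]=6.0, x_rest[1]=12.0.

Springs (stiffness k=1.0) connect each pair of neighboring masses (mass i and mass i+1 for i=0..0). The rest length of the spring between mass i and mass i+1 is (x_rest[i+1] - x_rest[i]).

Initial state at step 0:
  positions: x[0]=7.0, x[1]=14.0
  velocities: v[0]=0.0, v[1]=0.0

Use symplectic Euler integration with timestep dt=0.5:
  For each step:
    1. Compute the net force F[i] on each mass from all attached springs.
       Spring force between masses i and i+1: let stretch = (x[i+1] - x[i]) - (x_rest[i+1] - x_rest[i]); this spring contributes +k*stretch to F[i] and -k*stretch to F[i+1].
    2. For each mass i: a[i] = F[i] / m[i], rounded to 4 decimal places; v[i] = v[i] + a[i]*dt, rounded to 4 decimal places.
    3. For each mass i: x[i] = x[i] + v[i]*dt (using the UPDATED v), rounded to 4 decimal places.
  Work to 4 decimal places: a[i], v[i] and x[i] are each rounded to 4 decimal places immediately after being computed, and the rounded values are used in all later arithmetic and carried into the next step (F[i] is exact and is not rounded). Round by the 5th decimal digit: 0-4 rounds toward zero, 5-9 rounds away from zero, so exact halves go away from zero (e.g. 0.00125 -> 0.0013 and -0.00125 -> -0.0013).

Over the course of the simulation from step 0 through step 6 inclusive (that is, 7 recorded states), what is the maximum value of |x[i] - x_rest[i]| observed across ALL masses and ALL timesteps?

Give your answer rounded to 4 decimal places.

Answer: 2.0313

Derivation:
Step 0: x=[7.0000 14.0000] v=[0.0000 0.0000]
Step 1: x=[7.2500 13.7500] v=[0.5000 -0.5000]
Step 2: x=[7.6250 13.3750] v=[0.7500 -0.7500]
Step 3: x=[7.9375 13.0625] v=[0.6250 -0.6250]
Step 4: x=[8.0313 12.9688] v=[0.1875 -0.1875]
Step 5: x=[7.8594 13.1407] v=[-0.3438 0.3438]
Step 6: x=[7.5078 13.4923] v=[-0.7032 0.7032]
Max displacement = 2.0313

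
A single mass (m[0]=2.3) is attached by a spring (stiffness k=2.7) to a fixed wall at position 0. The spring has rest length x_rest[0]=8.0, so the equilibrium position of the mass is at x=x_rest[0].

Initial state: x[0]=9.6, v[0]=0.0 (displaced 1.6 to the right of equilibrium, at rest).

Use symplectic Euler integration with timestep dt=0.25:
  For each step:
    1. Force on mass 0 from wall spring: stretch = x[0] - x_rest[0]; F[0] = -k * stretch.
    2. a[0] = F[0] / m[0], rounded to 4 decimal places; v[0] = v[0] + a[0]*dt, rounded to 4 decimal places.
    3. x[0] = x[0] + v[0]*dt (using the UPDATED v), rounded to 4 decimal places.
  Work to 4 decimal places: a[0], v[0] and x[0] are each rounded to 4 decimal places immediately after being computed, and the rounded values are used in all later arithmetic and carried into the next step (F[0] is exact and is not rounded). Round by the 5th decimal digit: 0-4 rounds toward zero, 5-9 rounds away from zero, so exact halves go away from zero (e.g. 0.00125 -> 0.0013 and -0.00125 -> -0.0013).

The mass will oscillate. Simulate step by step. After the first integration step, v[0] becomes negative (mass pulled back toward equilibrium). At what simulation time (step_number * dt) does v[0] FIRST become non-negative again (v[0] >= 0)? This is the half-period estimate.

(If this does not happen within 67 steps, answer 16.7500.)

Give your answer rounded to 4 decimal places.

Step 0: x=[9.6000] v=[0.0000]
Step 1: x=[9.4826] v=[-0.4696]
Step 2: x=[9.2564] v=[-0.9047]
Step 3: x=[8.9381] v=[-1.2734]
Step 4: x=[8.5509] v=[-1.5487]
Step 5: x=[8.1233] v=[-1.7104]
Step 6: x=[7.6867] v=[-1.7466]
Step 7: x=[7.2730] v=[-1.6547]
Step 8: x=[6.9127] v=[-1.4414]
Step 9: x=[6.6321] v=[-1.1223]
Step 10: x=[6.4519] v=[-0.7209]
Step 11: x=[6.3853] v=[-0.2666]
Step 12: x=[6.4371] v=[0.2073]
First v>=0 after going negative at step 12, time=3.0000

Answer: 3.0000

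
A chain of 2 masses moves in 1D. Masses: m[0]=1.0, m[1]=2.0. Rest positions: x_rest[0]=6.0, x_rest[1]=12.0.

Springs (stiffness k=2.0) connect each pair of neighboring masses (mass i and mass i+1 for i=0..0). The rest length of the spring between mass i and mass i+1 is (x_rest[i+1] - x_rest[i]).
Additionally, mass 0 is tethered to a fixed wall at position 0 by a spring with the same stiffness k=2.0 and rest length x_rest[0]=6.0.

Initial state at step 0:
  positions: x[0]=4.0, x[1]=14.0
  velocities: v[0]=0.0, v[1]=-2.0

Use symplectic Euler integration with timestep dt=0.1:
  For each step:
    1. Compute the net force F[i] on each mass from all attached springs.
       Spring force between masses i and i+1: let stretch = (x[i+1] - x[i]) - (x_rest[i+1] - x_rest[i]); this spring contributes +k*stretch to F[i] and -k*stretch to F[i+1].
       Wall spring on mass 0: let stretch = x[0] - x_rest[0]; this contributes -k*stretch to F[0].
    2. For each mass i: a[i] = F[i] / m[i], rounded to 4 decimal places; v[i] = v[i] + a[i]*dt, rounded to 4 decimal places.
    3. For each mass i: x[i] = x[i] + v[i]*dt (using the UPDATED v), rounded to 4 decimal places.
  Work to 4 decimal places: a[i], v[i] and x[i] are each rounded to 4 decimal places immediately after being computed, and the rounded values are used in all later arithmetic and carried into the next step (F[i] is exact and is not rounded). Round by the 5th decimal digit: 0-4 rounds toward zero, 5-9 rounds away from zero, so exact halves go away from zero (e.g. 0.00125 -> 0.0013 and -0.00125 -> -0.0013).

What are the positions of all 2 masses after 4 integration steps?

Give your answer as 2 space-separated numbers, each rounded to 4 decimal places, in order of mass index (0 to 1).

Answer: 5.0790 12.8432

Derivation:
Step 0: x=[4.0000 14.0000] v=[0.0000 -2.0000]
Step 1: x=[4.1200 13.7600] v=[1.2000 -2.4000]
Step 2: x=[4.3504 13.4836] v=[2.3040 -2.7640]
Step 3: x=[4.6765 13.1759] v=[3.2606 -3.0773]
Step 4: x=[5.0790 12.8432] v=[4.0252 -3.3272]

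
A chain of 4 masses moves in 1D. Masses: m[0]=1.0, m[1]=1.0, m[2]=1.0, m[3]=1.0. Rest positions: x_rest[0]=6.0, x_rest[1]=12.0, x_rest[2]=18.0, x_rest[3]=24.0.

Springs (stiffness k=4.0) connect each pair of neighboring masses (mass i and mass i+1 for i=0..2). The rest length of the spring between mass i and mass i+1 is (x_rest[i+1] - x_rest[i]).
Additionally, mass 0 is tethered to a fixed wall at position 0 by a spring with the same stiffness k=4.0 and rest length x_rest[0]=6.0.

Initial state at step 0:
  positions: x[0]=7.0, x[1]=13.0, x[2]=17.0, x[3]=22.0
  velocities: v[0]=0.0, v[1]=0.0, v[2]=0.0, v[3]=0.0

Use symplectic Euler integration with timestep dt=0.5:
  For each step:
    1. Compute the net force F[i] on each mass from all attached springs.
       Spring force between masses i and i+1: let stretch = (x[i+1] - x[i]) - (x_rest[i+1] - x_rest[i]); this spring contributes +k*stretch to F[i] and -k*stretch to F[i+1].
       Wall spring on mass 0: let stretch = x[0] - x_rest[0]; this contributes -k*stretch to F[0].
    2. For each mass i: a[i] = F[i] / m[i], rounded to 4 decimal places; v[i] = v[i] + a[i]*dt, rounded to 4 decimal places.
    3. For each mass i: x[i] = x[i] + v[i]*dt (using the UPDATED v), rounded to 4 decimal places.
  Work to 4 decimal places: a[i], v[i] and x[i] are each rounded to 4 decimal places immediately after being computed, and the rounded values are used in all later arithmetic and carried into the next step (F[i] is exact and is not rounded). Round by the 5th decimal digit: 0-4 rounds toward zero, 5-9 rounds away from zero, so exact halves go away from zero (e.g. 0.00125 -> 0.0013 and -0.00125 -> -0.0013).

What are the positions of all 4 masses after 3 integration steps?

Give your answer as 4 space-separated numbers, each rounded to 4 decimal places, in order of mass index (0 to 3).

Step 0: x=[7.0000 13.0000 17.0000 22.0000] v=[0.0000 0.0000 0.0000 0.0000]
Step 1: x=[6.0000 11.0000 18.0000 23.0000] v=[-2.0000 -4.0000 2.0000 2.0000]
Step 2: x=[4.0000 11.0000 17.0000 25.0000] v=[-4.0000 0.0000 -2.0000 4.0000]
Step 3: x=[5.0000 10.0000 18.0000 25.0000] v=[2.0000 -2.0000 2.0000 0.0000]

Answer: 5.0000 10.0000 18.0000 25.0000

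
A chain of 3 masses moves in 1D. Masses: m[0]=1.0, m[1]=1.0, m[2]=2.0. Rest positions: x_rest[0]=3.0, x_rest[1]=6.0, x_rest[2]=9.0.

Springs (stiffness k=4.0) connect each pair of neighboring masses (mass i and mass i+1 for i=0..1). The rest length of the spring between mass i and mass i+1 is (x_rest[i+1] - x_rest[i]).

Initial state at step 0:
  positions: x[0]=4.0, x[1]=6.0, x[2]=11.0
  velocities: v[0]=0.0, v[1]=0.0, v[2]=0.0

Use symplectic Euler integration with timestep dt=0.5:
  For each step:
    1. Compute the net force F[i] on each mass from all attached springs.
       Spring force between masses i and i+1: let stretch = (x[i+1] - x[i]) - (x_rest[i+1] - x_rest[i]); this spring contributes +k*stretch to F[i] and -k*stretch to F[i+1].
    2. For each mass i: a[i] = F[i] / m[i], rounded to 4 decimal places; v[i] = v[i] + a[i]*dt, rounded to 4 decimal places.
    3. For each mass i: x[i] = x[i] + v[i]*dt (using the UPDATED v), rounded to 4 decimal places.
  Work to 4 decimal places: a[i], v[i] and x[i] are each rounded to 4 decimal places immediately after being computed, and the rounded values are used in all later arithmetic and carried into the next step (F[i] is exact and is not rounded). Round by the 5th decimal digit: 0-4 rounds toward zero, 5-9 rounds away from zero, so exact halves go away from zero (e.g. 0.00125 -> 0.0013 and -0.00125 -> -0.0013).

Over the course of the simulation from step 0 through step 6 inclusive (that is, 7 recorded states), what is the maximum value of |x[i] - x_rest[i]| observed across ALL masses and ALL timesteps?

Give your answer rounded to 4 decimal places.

Answer: 3.0000

Derivation:
Step 0: x=[4.0000 6.0000 11.0000] v=[0.0000 0.0000 0.0000]
Step 1: x=[3.0000 9.0000 10.0000] v=[-2.0000 6.0000 -2.0000]
Step 2: x=[5.0000 7.0000 10.0000] v=[4.0000 -4.0000 0.0000]
Step 3: x=[6.0000 6.0000 10.0000] v=[2.0000 -2.0000 0.0000]
Step 4: x=[4.0000 9.0000 9.5000] v=[-4.0000 6.0000 -1.0000]
Step 5: x=[4.0000 7.5000 10.2500] v=[0.0000 -3.0000 1.5000]
Step 6: x=[4.5000 5.2500 11.1250] v=[1.0000 -4.5000 1.7500]
Max displacement = 3.0000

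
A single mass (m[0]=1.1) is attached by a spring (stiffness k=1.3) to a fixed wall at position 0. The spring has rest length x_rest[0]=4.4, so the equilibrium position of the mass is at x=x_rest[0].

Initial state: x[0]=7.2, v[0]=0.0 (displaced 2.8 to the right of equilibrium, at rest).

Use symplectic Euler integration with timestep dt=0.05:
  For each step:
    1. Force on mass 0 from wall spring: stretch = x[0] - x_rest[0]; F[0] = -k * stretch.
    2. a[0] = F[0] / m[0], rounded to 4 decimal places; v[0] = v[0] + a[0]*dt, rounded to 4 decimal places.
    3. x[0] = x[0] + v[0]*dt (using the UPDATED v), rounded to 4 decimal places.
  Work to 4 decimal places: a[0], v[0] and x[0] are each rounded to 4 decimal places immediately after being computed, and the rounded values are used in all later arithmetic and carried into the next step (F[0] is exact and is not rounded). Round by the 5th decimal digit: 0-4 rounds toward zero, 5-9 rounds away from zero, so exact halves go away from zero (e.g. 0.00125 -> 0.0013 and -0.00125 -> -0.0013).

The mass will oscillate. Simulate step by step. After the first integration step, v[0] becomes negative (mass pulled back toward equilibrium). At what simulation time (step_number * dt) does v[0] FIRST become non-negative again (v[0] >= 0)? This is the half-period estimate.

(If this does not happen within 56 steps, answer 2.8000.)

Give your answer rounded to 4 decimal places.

Answer: 2.8000

Derivation:
Step 0: x=[7.2000] v=[0.0000]
Step 1: x=[7.1917] v=[-0.1655]
Step 2: x=[7.1752] v=[-0.3305]
Step 3: x=[7.1505] v=[-0.4945]
Step 4: x=[7.1177] v=[-0.6570]
Step 5: x=[7.0768] v=[-0.8176]
Step 6: x=[7.0280] v=[-0.9758]
Step 7: x=[6.9714] v=[-1.1311]
Step 8: x=[6.9073] v=[-1.2830]
Step 9: x=[6.8357] v=[-1.4312]
Step 10: x=[6.7569] v=[-1.5751]
Step 11: x=[6.6712] v=[-1.7144]
Step 12: x=[6.5788] v=[-1.8486]
Step 13: x=[6.4799] v=[-1.9773]
Step 14: x=[6.3749] v=[-2.1002]
Step 15: x=[6.2641] v=[-2.2169]
Step 16: x=[6.1477] v=[-2.3271]
Step 17: x=[6.0262] v=[-2.4304]
Step 18: x=[5.8999] v=[-2.5265]
Step 19: x=[5.7691] v=[-2.6151]
Step 20: x=[5.6343] v=[-2.6960]
Step 21: x=[5.4959] v=[-2.7689]
Step 22: x=[5.3542] v=[-2.8337]
Step 23: x=[5.2097] v=[-2.8901]
Step 24: x=[5.0628] v=[-2.9379]
Step 25: x=[4.9139] v=[-2.9771]
Step 26: x=[4.7635] v=[-3.0075]
Step 27: x=[4.6121] v=[-3.0290]
Step 28: x=[4.4600] v=[-3.0415]
Step 29: x=[4.3078] v=[-3.0450]
Step 30: x=[4.1558] v=[-3.0396]
Step 31: x=[4.0045] v=[-3.0252]
Step 32: x=[3.8544] v=[-3.0018]
Step 33: x=[3.7059] v=[-2.9696]
Step 34: x=[3.5595] v=[-2.9286]
Step 35: x=[3.4156] v=[-2.8789]
Step 36: x=[3.2746] v=[-2.8207]
Step 37: x=[3.1369] v=[-2.7542]
Step 38: x=[3.0029] v=[-2.6796]
Step 39: x=[2.8731] v=[-2.5970]
Step 40: x=[2.7478] v=[-2.5068]
Step 41: x=[2.6273] v=[-2.4092]
Step 42: x=[2.5121] v=[-2.3045]
Step 43: x=[2.4025] v=[-2.1929]
Step 44: x=[2.2988] v=[-2.0749]
Step 45: x=[2.2013] v=[-1.9507]
Step 46: x=[2.1103] v=[-1.8208]
Step 47: x=[2.0260] v=[-1.6855]
Step 48: x=[1.9487] v=[-1.5452]
Step 49: x=[1.8787] v=[-1.4004]
Step 50: x=[1.8161] v=[-1.2514]
Step 51: x=[1.7612] v=[-1.0987]
Step 52: x=[1.7141] v=[-0.9428]
Step 53: x=[1.6749] v=[-0.7841]
Step 54: x=[1.6437] v=[-0.6231]
Step 55: x=[1.6207] v=[-0.4602]
Step 56: x=[1.6059] v=[-0.2960]
v[0] did not become non-negative within 56 steps; using fallback time=2.8000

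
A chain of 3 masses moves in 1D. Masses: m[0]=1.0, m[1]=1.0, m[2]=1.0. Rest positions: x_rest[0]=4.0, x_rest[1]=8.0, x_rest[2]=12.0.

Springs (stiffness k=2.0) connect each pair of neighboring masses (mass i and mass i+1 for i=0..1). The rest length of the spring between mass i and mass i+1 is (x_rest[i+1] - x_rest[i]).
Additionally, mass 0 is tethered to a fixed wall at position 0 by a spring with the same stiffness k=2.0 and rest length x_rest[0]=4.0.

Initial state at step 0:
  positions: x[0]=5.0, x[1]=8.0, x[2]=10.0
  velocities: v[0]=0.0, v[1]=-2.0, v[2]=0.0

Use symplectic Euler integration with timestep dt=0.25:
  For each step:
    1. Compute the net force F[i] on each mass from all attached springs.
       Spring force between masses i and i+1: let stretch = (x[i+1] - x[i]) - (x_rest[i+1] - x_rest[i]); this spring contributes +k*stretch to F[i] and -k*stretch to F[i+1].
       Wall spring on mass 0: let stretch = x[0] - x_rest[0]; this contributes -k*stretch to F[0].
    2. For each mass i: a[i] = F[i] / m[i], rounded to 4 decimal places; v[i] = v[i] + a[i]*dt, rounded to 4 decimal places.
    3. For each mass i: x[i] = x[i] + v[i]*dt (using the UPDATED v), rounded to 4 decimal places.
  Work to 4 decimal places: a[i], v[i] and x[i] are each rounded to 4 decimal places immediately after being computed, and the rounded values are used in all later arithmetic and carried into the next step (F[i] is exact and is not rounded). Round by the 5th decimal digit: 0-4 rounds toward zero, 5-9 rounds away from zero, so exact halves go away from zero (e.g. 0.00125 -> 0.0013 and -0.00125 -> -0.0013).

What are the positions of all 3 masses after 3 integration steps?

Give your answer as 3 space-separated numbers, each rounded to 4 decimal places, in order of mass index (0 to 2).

Answer: 3.5078 6.3516 11.0488

Derivation:
Step 0: x=[5.0000 8.0000 10.0000] v=[0.0000 -2.0000 0.0000]
Step 1: x=[4.7500 7.3750 10.2500] v=[-1.0000 -2.5000 1.0000]
Step 2: x=[4.2344 6.7813 10.6406] v=[-2.0625 -2.3750 1.5625]
Step 3: x=[3.5078 6.3516 11.0488] v=[-2.9063 -1.7188 1.6329]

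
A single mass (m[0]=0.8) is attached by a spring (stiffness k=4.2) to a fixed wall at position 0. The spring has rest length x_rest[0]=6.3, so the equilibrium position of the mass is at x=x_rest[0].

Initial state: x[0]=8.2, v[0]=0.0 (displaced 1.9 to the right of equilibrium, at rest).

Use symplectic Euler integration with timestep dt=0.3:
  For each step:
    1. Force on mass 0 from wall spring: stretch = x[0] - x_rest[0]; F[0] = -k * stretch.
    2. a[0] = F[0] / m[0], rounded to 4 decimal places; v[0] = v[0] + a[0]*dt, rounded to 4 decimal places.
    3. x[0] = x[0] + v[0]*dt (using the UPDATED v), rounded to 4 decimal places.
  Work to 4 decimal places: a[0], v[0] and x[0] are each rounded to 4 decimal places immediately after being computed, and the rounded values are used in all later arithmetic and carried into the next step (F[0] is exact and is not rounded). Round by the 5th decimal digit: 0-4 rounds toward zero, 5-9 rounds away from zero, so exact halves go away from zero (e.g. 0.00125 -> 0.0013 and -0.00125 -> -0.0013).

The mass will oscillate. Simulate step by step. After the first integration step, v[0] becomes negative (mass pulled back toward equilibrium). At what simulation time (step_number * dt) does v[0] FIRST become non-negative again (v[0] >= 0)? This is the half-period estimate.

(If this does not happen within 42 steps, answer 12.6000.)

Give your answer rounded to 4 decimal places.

Step 0: x=[8.2000] v=[0.0000]
Step 1: x=[7.3023] v=[-2.9925]
Step 2: x=[5.9310] v=[-4.5711]
Step 3: x=[4.7340] v=[-3.9899]
Step 4: x=[4.2770] v=[-1.5235]
Step 5: x=[4.7758] v=[1.6627]
First v>=0 after going negative at step 5, time=1.5000

Answer: 1.5000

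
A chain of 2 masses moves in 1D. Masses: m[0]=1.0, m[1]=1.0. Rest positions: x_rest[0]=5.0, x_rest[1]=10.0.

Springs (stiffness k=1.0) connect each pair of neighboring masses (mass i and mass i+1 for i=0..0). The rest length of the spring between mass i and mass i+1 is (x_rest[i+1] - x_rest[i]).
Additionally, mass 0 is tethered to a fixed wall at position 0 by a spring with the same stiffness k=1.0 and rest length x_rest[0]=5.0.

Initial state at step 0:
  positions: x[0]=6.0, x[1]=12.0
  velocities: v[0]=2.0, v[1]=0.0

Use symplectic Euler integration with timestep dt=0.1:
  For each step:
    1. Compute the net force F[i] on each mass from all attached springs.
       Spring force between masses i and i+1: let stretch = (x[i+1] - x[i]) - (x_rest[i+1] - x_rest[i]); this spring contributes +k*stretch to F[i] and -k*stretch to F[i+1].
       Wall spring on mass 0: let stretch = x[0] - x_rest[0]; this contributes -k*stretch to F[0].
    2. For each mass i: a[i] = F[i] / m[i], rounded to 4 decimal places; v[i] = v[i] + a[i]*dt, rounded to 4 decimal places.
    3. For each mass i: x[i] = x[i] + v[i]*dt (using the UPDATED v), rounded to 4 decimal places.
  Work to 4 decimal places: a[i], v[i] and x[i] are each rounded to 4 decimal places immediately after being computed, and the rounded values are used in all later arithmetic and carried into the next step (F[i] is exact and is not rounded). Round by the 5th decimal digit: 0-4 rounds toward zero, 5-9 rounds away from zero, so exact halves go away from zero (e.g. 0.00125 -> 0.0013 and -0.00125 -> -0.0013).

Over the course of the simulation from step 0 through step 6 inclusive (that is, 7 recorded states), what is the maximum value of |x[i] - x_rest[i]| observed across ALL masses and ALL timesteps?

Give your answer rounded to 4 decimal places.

Answer: 2.0587

Derivation:
Step 0: x=[6.0000 12.0000] v=[2.0000 0.0000]
Step 1: x=[6.2000 11.9900] v=[2.0000 -0.1000]
Step 2: x=[6.3959 11.9721] v=[1.9590 -0.1790]
Step 3: x=[6.5836 11.9484] v=[1.8770 -0.2366]
Step 4: x=[6.7591 11.9211] v=[1.7551 -0.2731]
Step 5: x=[6.9186 11.8922] v=[1.5954 -0.2893]
Step 6: x=[7.0587 11.8635] v=[1.4009 -0.2867]
Max displacement = 2.0587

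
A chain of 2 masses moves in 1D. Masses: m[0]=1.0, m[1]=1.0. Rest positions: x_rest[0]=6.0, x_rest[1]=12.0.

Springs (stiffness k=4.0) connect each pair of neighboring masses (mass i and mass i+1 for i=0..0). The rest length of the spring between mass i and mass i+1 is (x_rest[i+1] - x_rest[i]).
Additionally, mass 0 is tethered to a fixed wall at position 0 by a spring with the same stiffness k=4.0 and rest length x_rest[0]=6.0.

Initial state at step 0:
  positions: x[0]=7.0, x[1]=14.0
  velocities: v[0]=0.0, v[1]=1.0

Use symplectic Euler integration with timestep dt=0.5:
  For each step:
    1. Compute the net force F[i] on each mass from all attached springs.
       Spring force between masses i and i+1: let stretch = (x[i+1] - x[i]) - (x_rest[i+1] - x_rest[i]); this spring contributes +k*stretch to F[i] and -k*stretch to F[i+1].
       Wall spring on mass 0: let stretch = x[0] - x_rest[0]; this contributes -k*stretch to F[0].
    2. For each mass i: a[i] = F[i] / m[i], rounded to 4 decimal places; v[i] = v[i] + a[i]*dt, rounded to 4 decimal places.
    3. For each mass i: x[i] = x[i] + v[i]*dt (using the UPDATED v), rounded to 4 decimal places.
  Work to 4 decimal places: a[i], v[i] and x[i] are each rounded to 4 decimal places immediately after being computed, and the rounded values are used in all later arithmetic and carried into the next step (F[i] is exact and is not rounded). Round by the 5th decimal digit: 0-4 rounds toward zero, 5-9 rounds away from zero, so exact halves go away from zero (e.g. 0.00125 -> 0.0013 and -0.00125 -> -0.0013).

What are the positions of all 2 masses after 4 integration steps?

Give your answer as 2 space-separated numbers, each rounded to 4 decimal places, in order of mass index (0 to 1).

Step 0: x=[7.0000 14.0000] v=[0.0000 1.0000]
Step 1: x=[7.0000 13.5000] v=[0.0000 -1.0000]
Step 2: x=[6.5000 12.5000] v=[-1.0000 -2.0000]
Step 3: x=[5.5000 11.5000] v=[-2.0000 -2.0000]
Step 4: x=[5.0000 10.5000] v=[-1.0000 -2.0000]

Answer: 5.0000 10.5000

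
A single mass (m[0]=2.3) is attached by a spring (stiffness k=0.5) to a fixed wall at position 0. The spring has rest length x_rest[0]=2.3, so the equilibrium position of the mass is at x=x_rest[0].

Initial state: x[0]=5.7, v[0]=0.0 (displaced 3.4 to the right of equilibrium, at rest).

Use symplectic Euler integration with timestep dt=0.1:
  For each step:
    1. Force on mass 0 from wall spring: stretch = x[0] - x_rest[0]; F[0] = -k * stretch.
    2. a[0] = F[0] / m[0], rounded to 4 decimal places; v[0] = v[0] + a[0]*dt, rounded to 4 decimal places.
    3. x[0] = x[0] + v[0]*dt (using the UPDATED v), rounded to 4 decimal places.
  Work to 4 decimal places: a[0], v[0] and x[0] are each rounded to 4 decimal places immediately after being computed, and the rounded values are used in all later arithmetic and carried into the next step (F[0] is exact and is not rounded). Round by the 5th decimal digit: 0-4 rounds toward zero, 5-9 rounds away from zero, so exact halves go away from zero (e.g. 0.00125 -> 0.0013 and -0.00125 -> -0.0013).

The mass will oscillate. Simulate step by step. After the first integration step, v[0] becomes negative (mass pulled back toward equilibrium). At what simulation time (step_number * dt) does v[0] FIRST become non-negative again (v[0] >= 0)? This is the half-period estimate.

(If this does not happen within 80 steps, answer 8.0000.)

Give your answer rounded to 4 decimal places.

Answer: 6.8000

Derivation:
Step 0: x=[5.7000] v=[0.0000]
Step 1: x=[5.6926] v=[-0.0739]
Step 2: x=[5.6778] v=[-0.1477]
Step 3: x=[5.6557] v=[-0.2211]
Step 4: x=[5.6263] v=[-0.2941]
Step 5: x=[5.5897] v=[-0.3664]
Step 6: x=[5.5459] v=[-0.4379]
Step 7: x=[5.4951] v=[-0.5085]
Step 8: x=[5.4373] v=[-0.5780]
Step 9: x=[5.3727] v=[-0.6462]
Step 10: x=[5.3014] v=[-0.7130]
Step 11: x=[5.2236] v=[-0.7783]
Step 12: x=[5.1394] v=[-0.8419]
Step 13: x=[5.0490] v=[-0.9036]
Step 14: x=[4.9527] v=[-0.9634]
Step 15: x=[4.8506] v=[-1.0211]
Step 16: x=[4.7429] v=[-1.0766]
Step 17: x=[4.6299] v=[-1.1297]
Step 18: x=[4.5119] v=[-1.1804]
Step 19: x=[4.3891] v=[-1.2285]
Step 20: x=[4.2617] v=[-1.2739]
Step 21: x=[4.1300] v=[-1.3166]
Step 22: x=[3.9944] v=[-1.3564]
Step 23: x=[3.8551] v=[-1.3932]
Step 24: x=[3.7124] v=[-1.4270]
Step 25: x=[3.5666] v=[-1.4577]
Step 26: x=[3.4181] v=[-1.4852]
Step 27: x=[3.2672] v=[-1.5095]
Step 28: x=[3.1142] v=[-1.5305]
Step 29: x=[2.9594] v=[-1.5482]
Step 30: x=[2.8032] v=[-1.5625]
Step 31: x=[2.6459] v=[-1.5734]
Step 32: x=[2.4878] v=[-1.5809]
Step 33: x=[2.3293] v=[-1.5850]
Step 34: x=[2.1707] v=[-1.5856]
Step 35: x=[2.0124] v=[-1.5828]
Step 36: x=[1.8547] v=[-1.5766]
Step 37: x=[1.6980] v=[-1.5669]
Step 38: x=[1.5426] v=[-1.5538]
Step 39: x=[1.3889] v=[-1.5373]
Step 40: x=[1.2372] v=[-1.5175]
Step 41: x=[1.0878] v=[-1.4944]
Step 42: x=[0.9410] v=[-1.4681]
Step 43: x=[0.7971] v=[-1.4386]
Step 44: x=[0.6565] v=[-1.4059]
Step 45: x=[0.5195] v=[-1.3702]
Step 46: x=[0.3864] v=[-1.3315]
Step 47: x=[0.2574] v=[-1.2899]
Step 48: x=[0.1329] v=[-1.2455]
Step 49: x=[0.0131] v=[-1.1984]
Step 50: x=[-0.1018] v=[-1.1487]
Step 51: x=[-0.2115] v=[-1.0965]
Step 52: x=[-0.3157] v=[-1.0419]
Step 53: x=[-0.4142] v=[-0.9850]
Step 54: x=[-0.5068] v=[-0.9260]
Step 55: x=[-0.5933] v=[-0.8650]
Step 56: x=[-0.6735] v=[-0.8021]
Step 57: x=[-0.7473] v=[-0.7375]
Step 58: x=[-0.8144] v=[-0.6713]
Step 59: x=[-0.8748] v=[-0.6036]
Step 60: x=[-0.9283] v=[-0.5346]
Step 61: x=[-0.9747] v=[-0.4644]
Step 62: x=[-1.0140] v=[-0.3932]
Step 63: x=[-1.0461] v=[-0.3212]
Step 64: x=[-1.0710] v=[-0.2485]
Step 65: x=[-1.0885] v=[-0.1752]
Step 66: x=[-1.0987] v=[-0.1015]
Step 67: x=[-1.1015] v=[-0.0276]
Step 68: x=[-1.0969] v=[0.0464]
First v>=0 after going negative at step 68, time=6.8000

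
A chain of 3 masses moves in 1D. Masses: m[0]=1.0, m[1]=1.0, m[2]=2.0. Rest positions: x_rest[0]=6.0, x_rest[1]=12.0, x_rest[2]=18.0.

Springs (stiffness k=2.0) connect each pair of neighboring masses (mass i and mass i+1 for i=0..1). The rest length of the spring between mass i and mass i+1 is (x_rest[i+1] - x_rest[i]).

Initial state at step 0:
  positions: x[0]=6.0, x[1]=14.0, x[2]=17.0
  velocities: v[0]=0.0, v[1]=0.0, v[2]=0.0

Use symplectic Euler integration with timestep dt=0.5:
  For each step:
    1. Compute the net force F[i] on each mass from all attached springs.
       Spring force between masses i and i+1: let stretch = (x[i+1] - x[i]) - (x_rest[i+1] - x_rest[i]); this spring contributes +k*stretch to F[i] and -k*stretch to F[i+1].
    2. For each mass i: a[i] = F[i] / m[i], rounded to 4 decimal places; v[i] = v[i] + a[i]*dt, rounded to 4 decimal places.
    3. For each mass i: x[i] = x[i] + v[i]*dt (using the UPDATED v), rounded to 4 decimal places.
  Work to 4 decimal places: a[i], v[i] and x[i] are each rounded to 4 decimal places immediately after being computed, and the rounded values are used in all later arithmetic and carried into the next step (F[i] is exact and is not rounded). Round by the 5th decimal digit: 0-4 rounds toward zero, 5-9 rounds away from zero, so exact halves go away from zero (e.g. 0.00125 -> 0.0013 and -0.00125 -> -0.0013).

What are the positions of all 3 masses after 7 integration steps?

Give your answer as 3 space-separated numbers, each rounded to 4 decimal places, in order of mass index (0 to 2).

Answer: 7.0541 9.8214 18.5627

Derivation:
Step 0: x=[6.0000 14.0000 17.0000] v=[0.0000 0.0000 0.0000]
Step 1: x=[7.0000 11.5000 17.7500] v=[2.0000 -5.0000 1.5000]
Step 2: x=[7.2500 9.8750 18.4375] v=[0.5000 -3.2500 1.3750]
Step 3: x=[5.8125 11.2188 18.4844] v=[-2.8750 2.6875 0.0938]
Step 4: x=[4.0782 13.4922 18.2149] v=[-3.4687 4.5468 -0.5390]
Step 5: x=[4.0509 13.4200 18.2648] v=[-0.0547 -0.1445 0.0997]
Step 6: x=[5.7081 11.0856 18.6035] v=[3.3144 -4.6688 0.6773]
Step 7: x=[7.0541 9.8214 18.5627] v=[2.6919 -2.5284 -0.0817]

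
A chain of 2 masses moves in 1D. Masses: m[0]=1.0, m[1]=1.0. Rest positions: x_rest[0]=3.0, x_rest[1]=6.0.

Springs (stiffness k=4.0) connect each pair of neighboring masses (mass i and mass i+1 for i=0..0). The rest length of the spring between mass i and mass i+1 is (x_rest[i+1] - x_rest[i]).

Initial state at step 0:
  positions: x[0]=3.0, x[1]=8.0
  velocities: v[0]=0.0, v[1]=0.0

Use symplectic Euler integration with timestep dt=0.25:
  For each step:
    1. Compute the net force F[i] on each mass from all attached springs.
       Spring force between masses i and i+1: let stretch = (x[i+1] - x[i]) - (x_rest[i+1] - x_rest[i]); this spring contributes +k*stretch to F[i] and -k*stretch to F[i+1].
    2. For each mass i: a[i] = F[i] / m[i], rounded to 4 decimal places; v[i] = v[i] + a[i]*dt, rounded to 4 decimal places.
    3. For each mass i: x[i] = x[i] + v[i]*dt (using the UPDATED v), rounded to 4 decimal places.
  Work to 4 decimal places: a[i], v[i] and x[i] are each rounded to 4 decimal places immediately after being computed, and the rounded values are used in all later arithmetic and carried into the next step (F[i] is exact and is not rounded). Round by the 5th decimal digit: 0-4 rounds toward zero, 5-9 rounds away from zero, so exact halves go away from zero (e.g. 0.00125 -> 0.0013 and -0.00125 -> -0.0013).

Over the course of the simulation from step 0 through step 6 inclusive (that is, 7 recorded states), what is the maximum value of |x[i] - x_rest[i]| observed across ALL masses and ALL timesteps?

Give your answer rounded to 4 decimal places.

Step 0: x=[3.0000 8.0000] v=[0.0000 0.0000]
Step 1: x=[3.5000 7.5000] v=[2.0000 -2.0000]
Step 2: x=[4.2500 6.7500] v=[3.0000 -3.0000]
Step 3: x=[4.8750 6.1250] v=[2.5000 -2.5000]
Step 4: x=[5.0625 5.9375] v=[0.7500 -0.7500]
Step 5: x=[4.7188 6.2813] v=[-1.3750 1.3750]
Step 6: x=[4.0157 6.9844] v=[-2.8125 2.8125]
Max displacement = 2.0625

Answer: 2.0625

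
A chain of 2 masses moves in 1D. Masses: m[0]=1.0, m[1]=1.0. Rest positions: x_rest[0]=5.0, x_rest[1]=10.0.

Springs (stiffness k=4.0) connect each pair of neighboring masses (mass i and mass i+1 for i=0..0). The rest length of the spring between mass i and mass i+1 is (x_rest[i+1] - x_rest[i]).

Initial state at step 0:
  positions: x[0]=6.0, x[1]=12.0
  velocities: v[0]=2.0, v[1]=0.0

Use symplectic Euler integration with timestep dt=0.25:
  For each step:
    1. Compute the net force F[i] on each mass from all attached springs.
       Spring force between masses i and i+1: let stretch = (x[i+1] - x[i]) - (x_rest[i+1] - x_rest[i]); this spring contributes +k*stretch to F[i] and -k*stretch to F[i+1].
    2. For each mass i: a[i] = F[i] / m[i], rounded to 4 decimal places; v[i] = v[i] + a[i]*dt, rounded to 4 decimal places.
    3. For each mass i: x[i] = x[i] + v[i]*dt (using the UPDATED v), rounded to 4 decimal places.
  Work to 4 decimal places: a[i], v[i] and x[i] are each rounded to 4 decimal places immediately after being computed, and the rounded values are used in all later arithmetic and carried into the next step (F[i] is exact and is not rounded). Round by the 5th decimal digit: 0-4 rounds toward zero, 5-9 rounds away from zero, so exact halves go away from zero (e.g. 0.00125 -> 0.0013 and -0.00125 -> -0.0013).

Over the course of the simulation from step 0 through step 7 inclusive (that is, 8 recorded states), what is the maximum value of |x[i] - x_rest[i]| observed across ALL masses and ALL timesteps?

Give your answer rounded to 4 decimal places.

Answer: 3.9532

Derivation:
Step 0: x=[6.0000 12.0000] v=[2.0000 0.0000]
Step 1: x=[6.7500 11.7500] v=[3.0000 -1.0000]
Step 2: x=[7.5000 11.5000] v=[3.0000 -1.0000]
Step 3: x=[8.0000 11.5000] v=[2.0000 0.0000]
Step 4: x=[8.1250 11.8750] v=[0.5000 1.5000]
Step 5: x=[7.9375 12.5625] v=[-0.7500 2.7500]
Step 6: x=[7.6563 13.3438] v=[-1.1250 3.1250]
Step 7: x=[7.5469 13.9532] v=[-0.4375 2.4375]
Max displacement = 3.9532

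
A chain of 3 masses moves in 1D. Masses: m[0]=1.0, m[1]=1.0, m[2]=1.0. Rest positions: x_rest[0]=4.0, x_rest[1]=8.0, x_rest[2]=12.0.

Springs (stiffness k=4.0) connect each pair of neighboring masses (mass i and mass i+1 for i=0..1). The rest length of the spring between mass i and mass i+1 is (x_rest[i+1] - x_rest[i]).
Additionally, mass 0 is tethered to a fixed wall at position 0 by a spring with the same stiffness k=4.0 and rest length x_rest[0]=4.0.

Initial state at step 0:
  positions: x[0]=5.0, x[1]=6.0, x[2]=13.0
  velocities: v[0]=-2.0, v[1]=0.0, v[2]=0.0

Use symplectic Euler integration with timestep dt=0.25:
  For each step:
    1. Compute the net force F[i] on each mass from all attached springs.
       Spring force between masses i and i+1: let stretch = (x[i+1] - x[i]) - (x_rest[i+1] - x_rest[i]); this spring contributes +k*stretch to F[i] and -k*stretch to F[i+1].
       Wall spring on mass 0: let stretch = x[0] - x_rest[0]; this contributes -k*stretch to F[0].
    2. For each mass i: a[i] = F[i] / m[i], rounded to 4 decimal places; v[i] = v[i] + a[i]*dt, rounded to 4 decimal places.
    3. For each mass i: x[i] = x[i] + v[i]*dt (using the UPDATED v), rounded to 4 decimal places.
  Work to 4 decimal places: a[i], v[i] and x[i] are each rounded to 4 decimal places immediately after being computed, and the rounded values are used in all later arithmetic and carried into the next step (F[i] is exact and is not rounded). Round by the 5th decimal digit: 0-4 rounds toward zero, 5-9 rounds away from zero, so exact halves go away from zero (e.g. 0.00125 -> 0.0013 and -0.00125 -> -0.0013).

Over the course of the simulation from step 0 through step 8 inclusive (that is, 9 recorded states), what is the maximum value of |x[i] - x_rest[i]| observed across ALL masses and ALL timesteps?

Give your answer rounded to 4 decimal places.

Answer: 2.3132

Derivation:
Step 0: x=[5.0000 6.0000 13.0000] v=[-2.0000 0.0000 0.0000]
Step 1: x=[3.5000 7.5000 12.2500] v=[-6.0000 6.0000 -3.0000]
Step 2: x=[2.1250 9.1875 11.3125] v=[-5.5000 6.7500 -3.7500]
Step 3: x=[1.9844 9.6406 10.8438] v=[-0.5625 1.8125 -1.8750]
Step 4: x=[3.2617 8.4805 11.0743] v=[5.1093 -4.6405 0.9218]
Step 5: x=[5.0283 6.6641 11.6563] v=[7.0664 -7.2655 2.3280]
Step 6: x=[5.9468 5.6868 11.9903] v=[3.6739 -3.9091 1.3358]
Step 7: x=[5.3136 6.3504 11.7484] v=[-2.5329 2.6544 -0.9677]
Step 8: x=[3.6112 8.1043 11.1570] v=[-6.8097 7.0156 -2.3657]
Max displacement = 2.3132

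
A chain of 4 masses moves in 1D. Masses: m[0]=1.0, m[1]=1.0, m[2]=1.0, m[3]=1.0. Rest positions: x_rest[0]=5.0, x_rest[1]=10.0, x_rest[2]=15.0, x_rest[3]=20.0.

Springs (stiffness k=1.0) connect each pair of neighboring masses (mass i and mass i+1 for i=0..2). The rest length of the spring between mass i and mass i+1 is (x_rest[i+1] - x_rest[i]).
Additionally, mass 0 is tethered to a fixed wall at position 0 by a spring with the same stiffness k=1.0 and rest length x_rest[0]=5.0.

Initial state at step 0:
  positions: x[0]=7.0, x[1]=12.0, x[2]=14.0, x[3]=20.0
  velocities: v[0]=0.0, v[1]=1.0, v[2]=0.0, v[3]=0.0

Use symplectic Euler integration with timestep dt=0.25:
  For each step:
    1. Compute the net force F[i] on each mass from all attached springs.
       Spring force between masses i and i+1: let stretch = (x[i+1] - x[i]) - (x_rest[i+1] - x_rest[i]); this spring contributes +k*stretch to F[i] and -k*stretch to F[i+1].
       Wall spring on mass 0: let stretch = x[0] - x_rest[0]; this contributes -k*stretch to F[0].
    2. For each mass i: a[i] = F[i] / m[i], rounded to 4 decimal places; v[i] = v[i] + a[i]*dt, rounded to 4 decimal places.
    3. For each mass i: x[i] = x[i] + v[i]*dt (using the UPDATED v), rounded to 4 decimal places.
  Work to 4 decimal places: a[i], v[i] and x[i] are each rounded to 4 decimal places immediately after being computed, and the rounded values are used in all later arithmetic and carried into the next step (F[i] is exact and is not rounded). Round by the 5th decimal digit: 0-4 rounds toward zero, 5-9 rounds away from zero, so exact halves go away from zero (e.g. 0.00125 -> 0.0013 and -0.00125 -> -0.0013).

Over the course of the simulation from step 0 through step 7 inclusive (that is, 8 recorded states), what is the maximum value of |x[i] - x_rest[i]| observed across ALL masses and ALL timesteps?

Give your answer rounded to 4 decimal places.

Answer: 2.1987

Derivation:
Step 0: x=[7.0000 12.0000 14.0000 20.0000] v=[0.0000 1.0000 0.0000 0.0000]
Step 1: x=[6.8750 12.0625 14.2500 19.9375] v=[-0.5000 0.2500 1.0000 -0.2500]
Step 2: x=[6.6445 11.9375 14.7188 19.8320] v=[-0.9219 -0.5000 1.8750 -0.4219]
Step 3: x=[6.3296 11.6555 15.3333 19.7195] v=[-1.2598 -1.1279 2.4580 -0.4502]
Step 4: x=[5.9519 11.2705 15.9921 19.6453] v=[-1.5107 -1.5399 2.6351 -0.2968]
Step 5: x=[5.5347 10.8482 16.5841 19.6553] v=[-1.6690 -1.6892 2.3680 0.0399]
Step 6: x=[5.1036 10.4523 17.0096 19.7858] v=[-1.7243 -1.5836 1.7018 0.5221]
Step 7: x=[4.6879 10.1319 17.1987 20.0553] v=[-1.6630 -1.2815 0.7565 1.0781]
Max displacement = 2.1987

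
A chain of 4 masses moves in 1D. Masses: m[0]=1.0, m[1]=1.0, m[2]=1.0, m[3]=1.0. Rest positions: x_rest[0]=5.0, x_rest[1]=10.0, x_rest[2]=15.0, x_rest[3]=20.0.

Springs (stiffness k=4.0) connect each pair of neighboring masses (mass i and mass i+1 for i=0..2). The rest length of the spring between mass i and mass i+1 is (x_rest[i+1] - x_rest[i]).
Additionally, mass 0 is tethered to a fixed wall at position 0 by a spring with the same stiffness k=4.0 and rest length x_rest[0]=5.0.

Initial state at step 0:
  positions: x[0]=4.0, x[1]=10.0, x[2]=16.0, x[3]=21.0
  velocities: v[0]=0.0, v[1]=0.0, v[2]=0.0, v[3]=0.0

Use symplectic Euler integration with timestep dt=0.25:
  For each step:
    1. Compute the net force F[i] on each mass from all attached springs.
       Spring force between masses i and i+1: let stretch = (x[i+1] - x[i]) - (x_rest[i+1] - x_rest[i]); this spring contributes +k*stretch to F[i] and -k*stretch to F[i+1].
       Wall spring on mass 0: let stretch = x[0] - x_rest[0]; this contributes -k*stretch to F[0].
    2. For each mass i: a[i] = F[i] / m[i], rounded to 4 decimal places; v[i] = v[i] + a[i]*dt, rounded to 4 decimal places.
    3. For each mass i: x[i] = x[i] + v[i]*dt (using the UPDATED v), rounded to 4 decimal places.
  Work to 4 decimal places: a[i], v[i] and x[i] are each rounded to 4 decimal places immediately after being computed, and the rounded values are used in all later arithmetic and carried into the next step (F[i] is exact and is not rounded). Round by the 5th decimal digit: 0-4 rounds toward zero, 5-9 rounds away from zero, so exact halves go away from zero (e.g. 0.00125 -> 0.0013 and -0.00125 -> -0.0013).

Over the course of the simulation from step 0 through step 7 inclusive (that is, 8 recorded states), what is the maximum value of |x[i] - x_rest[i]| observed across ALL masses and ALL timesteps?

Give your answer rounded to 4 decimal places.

Step 0: x=[4.0000 10.0000 16.0000 21.0000] v=[0.0000 0.0000 0.0000 0.0000]
Step 1: x=[4.5000 10.0000 15.7500 21.0000] v=[2.0000 0.0000 -1.0000 0.0000]
Step 2: x=[5.2500 10.0625 15.3750 20.9375] v=[3.0000 0.2500 -1.5000 -0.2500]
Step 3: x=[5.8906 10.2500 15.0625 20.7344] v=[2.5625 0.7500 -1.2500 -0.8125]
Step 4: x=[6.1484 10.5508 14.9649 20.3633] v=[1.0313 1.2031 -0.3906 -1.4844]
Step 5: x=[5.9697 10.8545 15.1133 19.8926] v=[-0.7147 1.2148 0.5937 -1.8828]
Step 6: x=[5.5198 11.0017 15.3919 19.4771] v=[-1.7996 0.5888 1.1142 -1.6621]
Step 7: x=[5.0604 10.8760 15.5942 19.2903] v=[-1.8375 -0.5029 0.8092 -0.7473]
Max displacement = 1.1484

Answer: 1.1484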